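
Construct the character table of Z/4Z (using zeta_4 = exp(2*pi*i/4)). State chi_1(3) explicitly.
Character table of Z/4Z (irreps indexed chi_0,...,chi_3 with chi_k(m) = zeta_4^(k*m), zeta_4 = exp(2*pi*i/4)):
  irrep \ class  {0} (size 1)  {1} (size 1)  {2} (size 1)  {3} (size 1)
  chi_0          1             1             1             1           
  chi_1          1             I             -1            -I          
  chi_2          1             -1            1             -1          
  chi_3          1             -I            -1            I           

Spot check: chi_1(3) = zeta_4^(1*3) = zeta_4^3 = -I.

Z/4Z is abelian, so all 4 irreducible complex representations are 1-dimensional. They are given by chi_k(m) = zeta_4^(k*m) for k = 0,...,3. Row orthogonality: sum_m chi_k(m) conj(chi_l(m)) = 4 * [k = l].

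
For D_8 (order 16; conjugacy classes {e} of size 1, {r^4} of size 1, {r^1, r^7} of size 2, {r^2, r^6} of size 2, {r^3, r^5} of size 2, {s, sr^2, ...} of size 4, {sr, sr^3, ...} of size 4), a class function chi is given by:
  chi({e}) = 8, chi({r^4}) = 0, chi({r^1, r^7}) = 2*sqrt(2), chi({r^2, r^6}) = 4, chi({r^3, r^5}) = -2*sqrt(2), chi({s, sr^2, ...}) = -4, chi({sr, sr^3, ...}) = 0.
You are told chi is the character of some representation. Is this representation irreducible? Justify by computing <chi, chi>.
Not irreducible (reducible): <chi, chi> = 12 > 1.

Why: <chi, chi> = (1/|G|) sum_C |C| * |chi(C)|^2 = (1/16)[1*|8|^2 + 1*|0|^2 + 2*|2*sqrt(2)|^2 + 2*|4|^2 + 2*|-2*sqrt(2)|^2 + 4*|-4|^2 + 4*|0|^2]
  = (1/16)[(64) + (0) + (16) + (32) + (16) + (64) + (0)] = 192/16 = 12.
A character is irreducible iff <chi, chi> = 1, so this representation is reducible.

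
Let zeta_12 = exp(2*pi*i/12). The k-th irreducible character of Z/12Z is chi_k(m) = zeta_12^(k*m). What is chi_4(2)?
chi_4(2) = zeta_12^8 = exp(-2*I*pi/3)

Explanation: chi_4(2) = zeta_12^(4*2) = zeta_12^8. Since zeta_12^12 = 1, this equals zeta_12^8 = exp(2*pi*i*8/12) = exp(-2*I*pi/3).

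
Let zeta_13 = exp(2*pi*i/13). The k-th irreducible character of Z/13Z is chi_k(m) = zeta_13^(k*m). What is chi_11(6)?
chi_11(6) = zeta_13^66 = exp(2*I*pi/13)

Explanation: chi_11(6) = zeta_13^(11*6) = zeta_13^66. Since zeta_13^13 = 1, this equals zeta_13^1 = exp(2*pi*i*1/13) = exp(2*I*pi/13).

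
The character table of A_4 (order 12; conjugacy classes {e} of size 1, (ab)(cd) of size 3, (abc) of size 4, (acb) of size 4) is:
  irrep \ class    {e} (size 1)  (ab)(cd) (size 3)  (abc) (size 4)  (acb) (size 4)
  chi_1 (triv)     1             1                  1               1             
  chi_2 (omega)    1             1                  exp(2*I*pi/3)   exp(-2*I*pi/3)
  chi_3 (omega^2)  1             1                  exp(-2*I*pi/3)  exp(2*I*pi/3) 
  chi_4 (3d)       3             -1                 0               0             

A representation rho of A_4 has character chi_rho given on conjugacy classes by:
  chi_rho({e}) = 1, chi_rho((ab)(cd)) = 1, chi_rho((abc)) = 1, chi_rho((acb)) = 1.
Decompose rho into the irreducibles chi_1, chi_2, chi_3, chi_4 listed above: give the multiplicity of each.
Multiplicities: chi_1: 1, chi_2: 0, chi_3: 0, chi_4: 0.

Use <chi_rho, chi> = (1/|G|) sum_C |C| * chi_rho(C) * conj(chi(C)) with |G| = 12 for each irreducible chi in the table:
  <chi_rho, chi_1> = (1/12)[1*(1)*conj(1) + 3*(1)*conj(1) + 4*(1)*conj(1) + 4*(1)*conj(1)]
      = (1/12)[(1) + (3) + (4) + (4)] = 12/12 = 1
  <chi_rho, chi_2> = (1/12)[1*(1)*conj(1) + 3*(1)*conj(1) + 4*(1)*conj(exp(2*I*pi/3)) + 4*(1)*conj(exp(-2*I*pi/3))]
      = (1/12)[(1) + (3) + (4*exp(-2*I*pi/3)) + (4*exp(2*I*pi/3))] = 0/12 = 0
  <chi_rho, chi_3> = (1/12)[1*(1)*conj(1) + 3*(1)*conj(1) + 4*(1)*conj(exp(-2*I*pi/3)) + 4*(1)*conj(exp(2*I*pi/3))]
      = (1/12)[(1) + (3) + (4*exp(2*I*pi/3)) + (4*exp(-2*I*pi/3))] = 0/12 = 0
  <chi_rho, chi_4> = (1/12)[1*(1)*conj(3) + 3*(1)*conj(-1) + 4*(1)*conj(0) + 4*(1)*conj(0)]
      = (1/12)[(3) + (-3) + (0) + (0)] = 0/12 = 0
(Exp terms are combined using exp(i*s)*conj(exp(i*t)) = exp(i*(s-t)), and sums of them are collapsed using the identity that for every m > 1 the m distinct m-th roots of unity sum to 0, e.g. 1 + exp(2*I*pi/3) + exp(-2*I*pi/3) = 0.)
Dimension check: dim(rho) = sum (mult * dim) = 1*1 + 0*1 + 0*1 + 0*3 = 1 = chi_rho(e) = 1.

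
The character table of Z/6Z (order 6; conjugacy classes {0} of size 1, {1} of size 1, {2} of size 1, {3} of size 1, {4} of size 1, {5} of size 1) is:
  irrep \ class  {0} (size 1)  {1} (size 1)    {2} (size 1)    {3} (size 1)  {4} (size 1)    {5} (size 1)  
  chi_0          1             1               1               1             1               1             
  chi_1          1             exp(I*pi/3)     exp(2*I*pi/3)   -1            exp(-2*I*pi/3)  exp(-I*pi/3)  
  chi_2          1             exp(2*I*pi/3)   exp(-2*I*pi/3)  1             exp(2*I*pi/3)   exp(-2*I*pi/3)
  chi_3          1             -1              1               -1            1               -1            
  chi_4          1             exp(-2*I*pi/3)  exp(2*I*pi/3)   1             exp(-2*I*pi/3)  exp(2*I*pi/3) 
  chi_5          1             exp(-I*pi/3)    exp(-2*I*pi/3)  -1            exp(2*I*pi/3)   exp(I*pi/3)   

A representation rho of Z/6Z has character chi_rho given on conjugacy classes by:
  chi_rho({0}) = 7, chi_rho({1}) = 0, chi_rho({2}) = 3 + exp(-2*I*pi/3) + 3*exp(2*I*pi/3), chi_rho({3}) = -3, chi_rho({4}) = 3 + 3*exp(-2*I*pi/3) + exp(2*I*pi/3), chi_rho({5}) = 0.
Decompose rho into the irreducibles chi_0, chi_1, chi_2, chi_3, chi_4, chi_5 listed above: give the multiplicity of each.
Multiplicities: chi_0: 1, chi_1: 2, chi_2: 0, chi_3: 2, chi_4: 1, chi_5: 1.

Reasoning: Use <chi_rho, chi> = (1/|G|) sum_C |C| * chi_rho(C) * conj(chi(C)) with |G| = 6 for each irreducible chi in the table:
  <chi_rho, chi_0> = (1/6)[1*(7)*conj(1) + 1*(0)*conj(1) + 1*(3 + exp(-2*I*pi/3) + 3*exp(2*I*pi/3))*conj(1) + 1*(-3)*conj(1) + 1*(3 + 3*exp(-2*I*pi/3) + exp(2*I*pi/3))*conj(1) + 1*(0)*conj(1)]
      = (1/6)[(7) + (0) + (3 + exp(-2*I*pi/3) + 3*exp(2*I*pi/3)) + (-3) + (3 + 3*exp(-2*I*pi/3) + exp(2*I*pi/3)) + (0)] = 6/6 = 1
  <chi_rho, chi_1> = (1/6)[1*(7)*conj(1) + 1*(0)*conj(exp(I*pi/3)) + 1*(3 + exp(-2*I*pi/3) + 3*exp(2*I*pi/3))*conj(exp(2*I*pi/3)) + 1*(-3)*conj(-1) + 1*(3 + 3*exp(-2*I*pi/3) + exp(2*I*pi/3))*conj(exp(-2*I*pi/3)) + 1*(0)*conj(exp(-I*pi/3))]
      = (1/6)[(7) + (0) + (3 + 3*exp(-2*I*pi/3) + exp(2*I*pi/3)) + (3) + (3 + exp(-2*I*pi/3) + 3*exp(2*I*pi/3)) + (0)] = 12/6 = 2
  <chi_rho, chi_2> = (1/6)[1*(7)*conj(1) + 1*(0)*conj(exp(2*I*pi/3)) + 1*(3 + exp(-2*I*pi/3) + 3*exp(2*I*pi/3))*conj(exp(-2*I*pi/3)) + 1*(-3)*conj(1) + 1*(3 + 3*exp(-2*I*pi/3) + exp(2*I*pi/3))*conj(exp(2*I*pi/3)) + 1*(0)*conj(exp(-2*I*pi/3))]
      = (1/6)[(7) + (0) + (-2) + (-3) + (-2) + (0)] = 0/6 = 0
  <chi_rho, chi_3> = (1/6)[1*(7)*conj(1) + 1*(0)*conj(-1) + 1*(3 + exp(-2*I*pi/3) + 3*exp(2*I*pi/3))*conj(1) + 1*(-3)*conj(-1) + 1*(3 + 3*exp(-2*I*pi/3) + exp(2*I*pi/3))*conj(1) + 1*(0)*conj(-1)]
      = (1/6)[(7) + (0) + (3 + exp(-2*I*pi/3) + 3*exp(2*I*pi/3)) + (3) + (3 + 3*exp(-2*I*pi/3) + exp(2*I*pi/3)) + (0)] = 12/6 = 2
  <chi_rho, chi_4> = (1/6)[1*(7)*conj(1) + 1*(0)*conj(exp(-2*I*pi/3)) + 1*(3 + exp(-2*I*pi/3) + 3*exp(2*I*pi/3))*conj(exp(2*I*pi/3)) + 1*(-3)*conj(1) + 1*(3 + 3*exp(-2*I*pi/3) + exp(2*I*pi/3))*conj(exp(-2*I*pi/3)) + 1*(0)*conj(exp(2*I*pi/3))]
      = (1/6)[(7) + (0) + (3 + 3*exp(-2*I*pi/3) + exp(2*I*pi/3)) + (-3) + (3 + exp(-2*I*pi/3) + 3*exp(2*I*pi/3)) + (0)] = 6/6 = 1
  <chi_rho, chi_5> = (1/6)[1*(7)*conj(1) + 1*(0)*conj(exp(-I*pi/3)) + 1*(3 + exp(-2*I*pi/3) + 3*exp(2*I*pi/3))*conj(exp(-2*I*pi/3)) + 1*(-3)*conj(-1) + 1*(3 + 3*exp(-2*I*pi/3) + exp(2*I*pi/3))*conj(exp(2*I*pi/3)) + 1*(0)*conj(exp(I*pi/3))]
      = (1/6)[(7) + (0) + (-2) + (3) + (-2) + (0)] = 6/6 = 1
(Exp terms are combined using exp(i*s)*conj(exp(i*t)) = exp(i*(s-t)), and sums of them are collapsed using the identity that for every m > 1 the m distinct m-th roots of unity sum to 0, e.g. 1 + exp(2*I*pi/3) + exp(-2*I*pi/3) = 0.)
Dimension check: dim(rho) = sum (mult * dim) = 1*1 + 2*1 + 0*1 + 2*1 + 1*1 + 1*1 = 7 = chi_rho(e) = 7.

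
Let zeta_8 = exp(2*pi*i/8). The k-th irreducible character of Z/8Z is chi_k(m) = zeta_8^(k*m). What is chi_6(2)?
chi_6(2) = zeta_8^12 = -1

Solution. chi_6(2) = zeta_8^(6*2) = zeta_8^12. Since zeta_8^8 = 1, this equals zeta_8^4 = exp(2*pi*i*4/8) = -1.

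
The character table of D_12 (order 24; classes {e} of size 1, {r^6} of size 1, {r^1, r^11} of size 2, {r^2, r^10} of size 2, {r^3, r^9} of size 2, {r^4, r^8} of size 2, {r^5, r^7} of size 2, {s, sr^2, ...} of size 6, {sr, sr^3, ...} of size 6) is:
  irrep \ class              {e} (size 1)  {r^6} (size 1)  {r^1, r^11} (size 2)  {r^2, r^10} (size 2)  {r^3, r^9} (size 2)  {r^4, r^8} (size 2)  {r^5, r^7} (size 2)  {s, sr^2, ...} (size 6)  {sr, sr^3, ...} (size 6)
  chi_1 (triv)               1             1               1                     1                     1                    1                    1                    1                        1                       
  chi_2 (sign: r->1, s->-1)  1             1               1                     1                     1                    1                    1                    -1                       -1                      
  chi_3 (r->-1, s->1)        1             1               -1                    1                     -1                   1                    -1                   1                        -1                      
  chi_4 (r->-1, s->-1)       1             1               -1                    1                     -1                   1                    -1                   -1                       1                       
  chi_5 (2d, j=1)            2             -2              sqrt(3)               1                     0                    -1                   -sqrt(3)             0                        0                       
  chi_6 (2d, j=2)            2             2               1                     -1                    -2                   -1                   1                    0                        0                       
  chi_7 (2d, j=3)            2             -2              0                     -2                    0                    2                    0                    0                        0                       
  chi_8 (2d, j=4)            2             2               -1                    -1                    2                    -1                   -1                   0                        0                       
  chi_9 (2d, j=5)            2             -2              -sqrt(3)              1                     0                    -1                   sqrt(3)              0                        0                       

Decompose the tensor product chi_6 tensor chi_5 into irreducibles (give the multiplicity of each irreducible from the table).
chi_6 tensor chi_5 = chi_5 + chi_7 (all other irreducibles have multiplicity 0).

Working: The character of a tensor product is the pointwise product (chi_6 * chi_5)(C) = chi_6(C) * chi_5(C):
  {e}: (2)*(2), {r^6}: (2)*(-2), {r^1, r^11}: (1)*(sqrt(3)), {r^2, r^10}: (-1)*(1), {r^3, r^9}: (-2)*(0), {r^4, r^8}: (-1)*(-1), {r^5, r^7}: (1)*(-sqrt(3)), {s, sr^2, ...}: (0)*(0), {sr, sr^3, ...}: (0)*(0)
so (chi_6 * chi_5) takes values
  {e} -> 4, {r^6} -> -4, {r^1, r^11} -> sqrt(3), {r^2, r^10} -> -1, {r^3, r^9} -> 0, {r^4, r^8} -> 1, {r^5, r^7} -> -sqrt(3), {s, sr^2, ...} -> 0, {sr, sr^3, ...} -> 0.
Now take the inner product of this character with each irreducible chi from the table, <chi_6*chi_5, chi> = (1/24) sum_C |C| (chi_6*chi_5)(C) conj(chi(C)):
  <chi_6*chi_5, chi_1> = (1/24)[1*(4)*conj(1) + 1*(-4)*conj(1) + 2*(sqrt(3))*conj(1) + 2*(-1)*conj(1) + 2*(0)*conj(1) + 2*(1)*conj(1) + 2*(-sqrt(3))*conj(1) + 6*(0)*conj(1) + 6*(0)*conj(1)]
      = (1/24)[(4) + (-4) + (2*sqrt(3)) + (-2) + (0) + (2) + (-2*sqrt(3)) + (0) + (0)] = 0/24 = 0
  <chi_6*chi_5, chi_2> = (1/24)[1*(4)*conj(1) + 1*(-4)*conj(1) + 2*(sqrt(3))*conj(1) + 2*(-1)*conj(1) + 2*(0)*conj(1) + 2*(1)*conj(1) + 2*(-sqrt(3))*conj(1) + 6*(0)*conj(-1) + 6*(0)*conj(-1)]
      = (1/24)[(4) + (-4) + (2*sqrt(3)) + (-2) + (0) + (2) + (-2*sqrt(3)) + (0) + (0)] = 0/24 = 0
  <chi_6*chi_5, chi_3> = (1/24)[1*(4)*conj(1) + 1*(-4)*conj(1) + 2*(sqrt(3))*conj(-1) + 2*(-1)*conj(1) + 2*(0)*conj(-1) + 2*(1)*conj(1) + 2*(-sqrt(3))*conj(-1) + 6*(0)*conj(1) + 6*(0)*conj(-1)]
      = (1/24)[(4) + (-4) + (-2*sqrt(3)) + (-2) + (0) + (2) + (2*sqrt(3)) + (0) + (0)] = 0/24 = 0
  <chi_6*chi_5, chi_4> = (1/24)[1*(4)*conj(1) + 1*(-4)*conj(1) + 2*(sqrt(3))*conj(-1) + 2*(-1)*conj(1) + 2*(0)*conj(-1) + 2*(1)*conj(1) + 2*(-sqrt(3))*conj(-1) + 6*(0)*conj(-1) + 6*(0)*conj(1)]
      = (1/24)[(4) + (-4) + (-2*sqrt(3)) + (-2) + (0) + (2) + (2*sqrt(3)) + (0) + (0)] = 0/24 = 0
  <chi_6*chi_5, chi_5> = (1/24)[1*(4)*conj(2) + 1*(-4)*conj(-2) + 2*(sqrt(3))*conj(sqrt(3)) + 2*(-1)*conj(1) + 2*(0)*conj(0) + 2*(1)*conj(-1) + 2*(-sqrt(3))*conj(-sqrt(3)) + 6*(0)*conj(0) + 6*(0)*conj(0)]
      = (1/24)[(8) + (8) + (6) + (-2) + (0) + (-2) + (6) + (0) + (0)] = 24/24 = 1
  <chi_6*chi_5, chi_6> = (1/24)[1*(4)*conj(2) + 1*(-4)*conj(2) + 2*(sqrt(3))*conj(1) + 2*(-1)*conj(-1) + 2*(0)*conj(-2) + 2*(1)*conj(-1) + 2*(-sqrt(3))*conj(1) + 6*(0)*conj(0) + 6*(0)*conj(0)]
      = (1/24)[(8) + (-8) + (2*sqrt(3)) + (2) + (0) + (-2) + (-2*sqrt(3)) + (0) + (0)] = 0/24 = 0
  <chi_6*chi_5, chi_7> = (1/24)[1*(4)*conj(2) + 1*(-4)*conj(-2) + 2*(sqrt(3))*conj(0) + 2*(-1)*conj(-2) + 2*(0)*conj(0) + 2*(1)*conj(2) + 2*(-sqrt(3))*conj(0) + 6*(0)*conj(0) + 6*(0)*conj(0)]
      = (1/24)[(8) + (8) + (0) + (4) + (0) + (4) + (0) + (0) + (0)] = 24/24 = 1
  <chi_6*chi_5, chi_8> = (1/24)[1*(4)*conj(2) + 1*(-4)*conj(2) + 2*(sqrt(3))*conj(-1) + 2*(-1)*conj(-1) + 2*(0)*conj(2) + 2*(1)*conj(-1) + 2*(-sqrt(3))*conj(-1) + 6*(0)*conj(0) + 6*(0)*conj(0)]
      = (1/24)[(8) + (-8) + (-2*sqrt(3)) + (2) + (0) + (-2) + (2*sqrt(3)) + (0) + (0)] = 0/24 = 0
  <chi_6*chi_5, chi_9> = (1/24)[1*(4)*conj(2) + 1*(-4)*conj(-2) + 2*(sqrt(3))*conj(-sqrt(3)) + 2*(-1)*conj(1) + 2*(0)*conj(0) + 2*(1)*conj(-1) + 2*(-sqrt(3))*conj(sqrt(3)) + 6*(0)*conj(0) + 6*(0)*conj(0)]
      = (1/24)[(8) + (8) + (-6) + (-2) + (0) + (-2) + (-6) + (0) + (0)] = 0/24 = 0
Hence the multiplicities are chi_5: 1, chi_7: 1. Dimension check: dim(chi_6)*dim(chi_5) = 2*2 = 4 and sum (mult * dim) = 1*2 + 1*2 = 4.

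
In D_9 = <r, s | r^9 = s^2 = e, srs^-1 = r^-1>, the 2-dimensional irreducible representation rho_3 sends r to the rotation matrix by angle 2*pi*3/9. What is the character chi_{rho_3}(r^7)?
chi_{rho_3}(r^7) = 2*cos(2*pi*3*7/9) = -1

Argument: rho_3(r^7) is rotation by angle 2*pi*3*7/9, whose trace is 2*cos(2*pi*3*7/9) = -1.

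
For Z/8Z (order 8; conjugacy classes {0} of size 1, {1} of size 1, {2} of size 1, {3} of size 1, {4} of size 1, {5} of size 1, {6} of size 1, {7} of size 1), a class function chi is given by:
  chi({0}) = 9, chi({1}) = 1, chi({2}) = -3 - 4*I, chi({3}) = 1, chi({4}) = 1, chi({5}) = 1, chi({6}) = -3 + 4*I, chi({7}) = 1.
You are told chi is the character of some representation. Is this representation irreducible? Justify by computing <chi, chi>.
Not irreducible (reducible): <chi, chi> = 17 > 1.

<chi, chi> = (1/|G|) sum_C |C| * |chi(C)|^2 = (1/8)[1*|9|^2 + 1*|1|^2 + 1*|-3 - 4*I|^2 + 1*|1|^2 + 1*|1|^2 + 1*|1|^2 + 1*|-3 + 4*I|^2 + 1*|1|^2]
  = (1/8)[(81) + (1) + (25) + (1) + (1) + (1) + (25) + (1)] = 136/8 = 17.
(Exp terms are combined using exp(i*s)*conj(exp(i*t)) = exp(i*(s-t)), and sums of them are collapsed using the identity that for every m > 1 the m distinct m-th roots of unity sum to 0, e.g. 1 + exp(2*I*pi/3) + exp(-2*I*pi/3) = 0.)
A character is irreducible iff <chi, chi> = 1, so this representation is reducible.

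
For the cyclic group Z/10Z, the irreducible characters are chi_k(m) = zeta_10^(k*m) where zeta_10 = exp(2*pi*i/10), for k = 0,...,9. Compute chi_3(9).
chi_3(9) = zeta_10^27 = exp(-3*I*pi/5)

Proof sketch: chi_3(9) = zeta_10^(3*9) = zeta_10^27. Since zeta_10^10 = 1, this equals zeta_10^7 = exp(2*pi*i*7/10) = exp(-3*I*pi/5).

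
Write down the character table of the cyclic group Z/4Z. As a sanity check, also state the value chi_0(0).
Character table of Z/4Z (irreps indexed chi_0,...,chi_3 with chi_k(m) = zeta_4^(k*m), zeta_4 = exp(2*pi*i/4)):
  irrep \ class  {0} (size 1)  {1} (size 1)  {2} (size 1)  {3} (size 1)
  chi_0          1             1             1             1           
  chi_1          1             I             -1            -I          
  chi_2          1             -1            1             -1          
  chi_3          1             -I            -1            I           

Spot check: chi_0(0) = zeta_4^(0*0) = zeta_4^0 = 1.

Solution. Z/4Z is abelian, so all 4 irreducible complex representations are 1-dimensional. They are given by chi_k(m) = zeta_4^(k*m) for k = 0,...,3. Row orthogonality: sum_m chi_k(m) conj(chi_l(m)) = 4 * [k = l].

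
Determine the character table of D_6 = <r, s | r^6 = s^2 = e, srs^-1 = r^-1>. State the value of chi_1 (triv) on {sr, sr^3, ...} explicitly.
Conjugacy classes: {e} of size 1, {r^3} of size 1, {r^1, r^5} of size 2, {r^2, r^4} of size 2, {s, sr^2, ...} of size 3, {sr, sr^3, ...} of size 3.
Character table:
  irrep \ class              {e} (size 1)  {r^3} (size 1)  {r^1, r^5} (size 2)  {r^2, r^4} (size 2)  {s, sr^2, ...} (size 3)  {sr, sr^3, ...} (size 3)
  chi_1 (triv)               1             1               1                    1                    1                        1                       
  chi_2 (sign: r->1, s->-1)  1             1               1                    1                    -1                       -1                      
  chi_3 (r->-1, s->1)        1             -1              -1                   1                    1                        -1                      
  chi_4 (r->-1, s->-1)       1             -1              -1                   1                    -1                       1                       
  chi_5 (2d, j=1)            2             -2              1                    -1                   0                        0                       
  chi_6 (2d, j=2)            2             2               -1                   -1                   0                        0                       

Spot check: chi_1 (triv) on {sr, sr^3, ...} = 1.

Solution. D_6 has order 2*6 = 12 with 6 conjugacy classes, hence 6 irreducibles. Sum of squared dims 1 + 1 + 1 + 1 + 4 + 4 = 12 = |G|. Linear characters come from the abelianisation; the 2-dimensional irreps have character r^k -> 2*cos(2*pi*j*k/6), reflections -> 0.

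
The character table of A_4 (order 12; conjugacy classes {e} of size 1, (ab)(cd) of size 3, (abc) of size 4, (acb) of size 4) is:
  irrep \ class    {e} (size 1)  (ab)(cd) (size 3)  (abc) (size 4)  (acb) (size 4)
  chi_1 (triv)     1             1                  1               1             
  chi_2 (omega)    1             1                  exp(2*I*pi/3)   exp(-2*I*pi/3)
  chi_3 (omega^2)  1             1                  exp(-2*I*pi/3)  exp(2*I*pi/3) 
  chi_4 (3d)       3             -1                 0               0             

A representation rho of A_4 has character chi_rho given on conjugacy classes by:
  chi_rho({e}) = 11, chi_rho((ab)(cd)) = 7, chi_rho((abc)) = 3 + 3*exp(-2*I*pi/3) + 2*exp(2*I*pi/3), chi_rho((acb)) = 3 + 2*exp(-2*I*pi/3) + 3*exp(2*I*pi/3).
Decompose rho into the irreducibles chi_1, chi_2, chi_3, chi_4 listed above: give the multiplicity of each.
Multiplicities: chi_1: 3, chi_2: 2, chi_3: 3, chi_4: 1.

Reasoning: Use <chi_rho, chi> = (1/|G|) sum_C |C| * chi_rho(C) * conj(chi(C)) with |G| = 12 for each irreducible chi in the table:
  <chi_rho, chi_1> = (1/12)[1*(11)*conj(1) + 3*(7)*conj(1) + 4*(3 + 3*exp(-2*I*pi/3) + 2*exp(2*I*pi/3))*conj(1) + 4*(3 + 2*exp(-2*I*pi/3) + 3*exp(2*I*pi/3))*conj(1)]
      = (1/12)[(11) + (21) + (12 + 12*exp(-2*I*pi/3) + 8*exp(2*I*pi/3)) + (12 + 8*exp(-2*I*pi/3) + 12*exp(2*I*pi/3))] = 36/12 = 3
  <chi_rho, chi_2> = (1/12)[1*(11)*conj(1) + 3*(7)*conj(1) + 4*(3 + 3*exp(-2*I*pi/3) + 2*exp(2*I*pi/3))*conj(exp(2*I*pi/3)) + 4*(3 + 2*exp(-2*I*pi/3) + 3*exp(2*I*pi/3))*conj(exp(-2*I*pi/3))]
      = (1/12)[(11) + (21) + (-4) + (-4)] = 24/12 = 2
  <chi_rho, chi_3> = (1/12)[1*(11)*conj(1) + 3*(7)*conj(1) + 4*(3 + 3*exp(-2*I*pi/3) + 2*exp(2*I*pi/3))*conj(exp(-2*I*pi/3)) + 4*(3 + 2*exp(-2*I*pi/3) + 3*exp(2*I*pi/3))*conj(exp(2*I*pi/3))]
      = (1/12)[(11) + (21) + (12 + 8*exp(-2*I*pi/3) + 12*exp(2*I*pi/3)) + (12 + 12*exp(-2*I*pi/3) + 8*exp(2*I*pi/3))] = 36/12 = 3
  <chi_rho, chi_4> = (1/12)[1*(11)*conj(3) + 3*(7)*conj(-1) + 4*(3 + 3*exp(-2*I*pi/3) + 2*exp(2*I*pi/3))*conj(0) + 4*(3 + 2*exp(-2*I*pi/3) + 3*exp(2*I*pi/3))*conj(0)]
      = (1/12)[(33) + (-21) + (0) + (0)] = 12/12 = 1
(Exp terms are combined using exp(i*s)*conj(exp(i*t)) = exp(i*(s-t)), and sums of them are collapsed using the identity that for every m > 1 the m distinct m-th roots of unity sum to 0, e.g. 1 + exp(2*I*pi/3) + exp(-2*I*pi/3) = 0.)
Dimension check: dim(rho) = sum (mult * dim) = 3*1 + 2*1 + 3*1 + 1*3 = 11 = chi_rho(e) = 11.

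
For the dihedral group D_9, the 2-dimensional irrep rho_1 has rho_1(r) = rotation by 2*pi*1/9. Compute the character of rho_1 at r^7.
chi_{rho_1}(r^7) = 2*cos(2*pi*1*7/9) = 2*cos(4*pi/9)

Reasoning: rho_1(r^7) is rotation by angle 2*pi*1*7/9, whose trace is 2*cos(2*pi*1*7/9) = 2*cos(4*pi/9).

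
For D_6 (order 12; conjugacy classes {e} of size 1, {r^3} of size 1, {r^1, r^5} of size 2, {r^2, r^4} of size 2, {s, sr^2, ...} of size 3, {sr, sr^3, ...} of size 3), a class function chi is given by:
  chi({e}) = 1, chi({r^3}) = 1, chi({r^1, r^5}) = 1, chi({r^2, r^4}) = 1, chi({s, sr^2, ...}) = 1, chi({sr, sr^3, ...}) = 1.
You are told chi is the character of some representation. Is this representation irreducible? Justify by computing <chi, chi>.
Irreducible: <chi, chi> = 1.

Why: <chi, chi> = (1/|G|) sum_C |C| * |chi(C)|^2 = (1/12)[1*|1|^2 + 1*|1|^2 + 2*|1|^2 + 2*|1|^2 + 3*|1|^2 + 3*|1|^2]
  = (1/12)[(1) + (1) + (2) + (2) + (3) + (3)] = 12/12 = 1.
A character is irreducible iff <chi, chi> = 1, so this representation is irreducible.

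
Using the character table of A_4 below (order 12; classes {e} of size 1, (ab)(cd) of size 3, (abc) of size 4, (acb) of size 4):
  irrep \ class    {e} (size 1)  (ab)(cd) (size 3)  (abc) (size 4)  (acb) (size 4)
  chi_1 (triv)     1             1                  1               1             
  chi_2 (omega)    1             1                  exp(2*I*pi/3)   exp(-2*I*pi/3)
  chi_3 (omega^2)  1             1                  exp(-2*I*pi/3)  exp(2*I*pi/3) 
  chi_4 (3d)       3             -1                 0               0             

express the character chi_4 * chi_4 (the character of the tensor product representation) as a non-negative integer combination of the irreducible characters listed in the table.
chi_4 tensor chi_4 = chi_1 + chi_2 + chi_3 + 2*chi_4 (all other irreducibles have multiplicity 0).

Reasoning: The character of a tensor product is the pointwise product (chi_4 * chi_4)(C) = chi_4(C) * chi_4(C):
  {e}: (3)*(3), (ab)(cd): (-1)*(-1), (abc): (0)*(0), (acb): (0)*(0)
so (chi_4 * chi_4) takes values
  {e} -> 9, (ab)(cd) -> 1, (abc) -> 0, (acb) -> 0.
Now take the inner product of this character with each irreducible chi from the table, <chi_4*chi_4, chi> = (1/12) sum_C |C| (chi_4*chi_4)(C) conj(chi(C)):
  <chi_4*chi_4, chi_1> = (1/12)[1*(9)*conj(1) + 3*(1)*conj(1) + 4*(0)*conj(1) + 4*(0)*conj(1)]
      = (1/12)[(9) + (3) + (0) + (0)] = 12/12 = 1
  <chi_4*chi_4, chi_2> = (1/12)[1*(9)*conj(1) + 3*(1)*conj(1) + 4*(0)*conj(exp(2*I*pi/3)) + 4*(0)*conj(exp(-2*I*pi/3))]
      = (1/12)[(9) + (3) + (0) + (0)] = 12/12 = 1
  <chi_4*chi_4, chi_3> = (1/12)[1*(9)*conj(1) + 3*(1)*conj(1) + 4*(0)*conj(exp(-2*I*pi/3)) + 4*(0)*conj(exp(2*I*pi/3))]
      = (1/12)[(9) + (3) + (0) + (0)] = 12/12 = 1
  <chi_4*chi_4, chi_4> = (1/12)[1*(9)*conj(3) + 3*(1)*conj(-1) + 4*(0)*conj(0) + 4*(0)*conj(0)]
      = (1/12)[(27) + (-3) + (0) + (0)] = 24/12 = 2
(Exp terms are combined using exp(i*s)*conj(exp(i*t)) = exp(i*(s-t)), and sums of them are collapsed using the identity that for every m > 1 the m distinct m-th roots of unity sum to 0, e.g. 1 + exp(2*I*pi/3) + exp(-2*I*pi/3) = 0.)
Hence the multiplicities are chi_1: 1, chi_2: 1, chi_3: 1, chi_4: 2. Dimension check: dim(chi_4)*dim(chi_4) = 3*3 = 9 and sum (mult * dim) = 1*1 + 1*1 + 1*1 + 2*3 = 9.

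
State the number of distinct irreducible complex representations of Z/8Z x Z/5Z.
40

Working: The number of irreducible complex representations of a finite group equals its number of conjugacy classes. Z/8Z x Z/5Z is abelian of order 40, so every element is its own conjugacy class: 40 classes, so Z/8Z x Z/5Z (order 40) has exactly 40 irreducible complex representations.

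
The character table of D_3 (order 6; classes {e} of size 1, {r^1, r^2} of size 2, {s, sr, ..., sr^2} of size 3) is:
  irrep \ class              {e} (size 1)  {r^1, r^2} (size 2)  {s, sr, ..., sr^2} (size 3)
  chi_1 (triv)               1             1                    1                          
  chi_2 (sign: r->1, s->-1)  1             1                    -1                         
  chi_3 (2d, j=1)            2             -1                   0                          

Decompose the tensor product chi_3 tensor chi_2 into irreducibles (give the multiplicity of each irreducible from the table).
chi_3 tensor chi_2 = chi_3 (all other irreducibles have multiplicity 0).

Why: The character of a tensor product is the pointwise product (chi_3 * chi_2)(C) = chi_3(C) * chi_2(C):
  {e}: (2)*(1), {r^1, r^2}: (-1)*(1), {s, sr, ..., sr^2}: (0)*(-1)
so (chi_3 * chi_2) takes values
  {e} -> 2, {r^1, r^2} -> -1, {s, sr, ..., sr^2} -> 0.
Now take the inner product of this character with each irreducible chi from the table, <chi_3*chi_2, chi> = (1/6) sum_C |C| (chi_3*chi_2)(C) conj(chi(C)):
  <chi_3*chi_2, chi_1> = (1/6)[1*(2)*conj(1) + 2*(-1)*conj(1) + 3*(0)*conj(1)]
      = (1/6)[(2) + (-2) + (0)] = 0/6 = 0
  <chi_3*chi_2, chi_2> = (1/6)[1*(2)*conj(1) + 2*(-1)*conj(1) + 3*(0)*conj(-1)]
      = (1/6)[(2) + (-2) + (0)] = 0/6 = 0
  <chi_3*chi_2, chi_3> = (1/6)[1*(2)*conj(2) + 2*(-1)*conj(-1) + 3*(0)*conj(0)]
      = (1/6)[(4) + (2) + (0)] = 6/6 = 1
Hence the multiplicities are chi_3: 1. Dimension check: dim(chi_3)*dim(chi_2) = 2*1 = 2 and sum (mult * dim) = 1*2 = 2.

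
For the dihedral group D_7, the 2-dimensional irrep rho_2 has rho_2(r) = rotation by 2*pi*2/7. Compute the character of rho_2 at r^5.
chi_{rho_2}(r^5) = 2*cos(2*pi*2*5/7) = -2*cos(pi/7)

Why: rho_2(r^5) is rotation by angle 2*pi*2*5/7, whose trace is 2*cos(2*pi*2*5/7) = -2*cos(pi/7).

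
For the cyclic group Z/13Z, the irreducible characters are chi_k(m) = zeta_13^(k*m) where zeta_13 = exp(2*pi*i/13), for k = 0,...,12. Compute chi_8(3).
chi_8(3) = zeta_13^24 = exp(-4*I*pi/13)

chi_8(3) = zeta_13^(8*3) = zeta_13^24. Since zeta_13^13 = 1, this equals zeta_13^11 = exp(2*pi*i*11/13) = exp(-4*I*pi/13).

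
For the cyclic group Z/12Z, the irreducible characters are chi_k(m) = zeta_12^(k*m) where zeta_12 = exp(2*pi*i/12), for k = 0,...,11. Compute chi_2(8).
chi_2(8) = zeta_12^16 = exp(2*I*pi/3)

Working: chi_2(8) = zeta_12^(2*8) = zeta_12^16. Since zeta_12^12 = 1, this equals zeta_12^4 = exp(2*pi*i*4/12) = exp(2*I*pi/3).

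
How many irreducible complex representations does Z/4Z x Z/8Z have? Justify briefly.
32

Working: The number of irreducible complex representations of a finite group equals its number of conjugacy classes. Z/4Z x Z/8Z is abelian of order 32, so every element is its own conjugacy class: 32 classes, so Z/4Z x Z/8Z (order 32) has exactly 32 irreducible complex representations.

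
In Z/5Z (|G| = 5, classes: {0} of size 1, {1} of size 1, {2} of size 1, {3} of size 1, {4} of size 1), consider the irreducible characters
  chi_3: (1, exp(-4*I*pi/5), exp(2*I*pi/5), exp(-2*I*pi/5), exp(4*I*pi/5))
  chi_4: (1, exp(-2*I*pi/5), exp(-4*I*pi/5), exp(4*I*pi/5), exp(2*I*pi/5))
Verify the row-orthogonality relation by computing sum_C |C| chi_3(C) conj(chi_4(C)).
Sum = 0; so <chi_3, chi_4> = 0 (distinct irreducibles are orthogonal).

Argument: Compute term by term over conjugacy classes (|C| * chi_3(C) * conj(chi_4(C))):
  1*(1)*conj(1) + 1*(exp(-4*I*pi/5))*conj(exp(-2*I*pi/5)) + 1*(exp(2*I*pi/5))*conj(exp(-4*I*pi/5)) + 1*(exp(-2*I*pi/5))*conj(exp(4*I*pi/5)) + 1*(exp(4*I*pi/5))*conj(exp(2*I*pi/5))
  = (1) + (exp(-2*I*pi/5)) + (exp(-4*I*pi/5)) + (exp(4*I*pi/5)) + (exp(2*I*pi/5))
  = 0.
(Exp terms are combined using exp(i*s)*conj(exp(i*t)) = exp(i*(s-t)), and sums of them are collapsed using the identity that for every m > 1 the m distinct m-th roots of unity sum to 0, e.g. 1 + exp(2*I*pi/3) + exp(-2*I*pi/3) = 0.)
Dividing by |G| = 5 gives 0/5 = 0, matching the row-orthogonality relation <chi_3, chi_4> = [chi_3 = chi_4].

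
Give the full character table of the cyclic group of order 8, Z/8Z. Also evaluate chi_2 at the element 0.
Character table of Z/8Z (irreps indexed chi_0,...,chi_7 with chi_k(m) = zeta_8^(k*m), zeta_8 = exp(2*pi*i/8)):
  irrep \ class  {0} (size 1)  {1} (size 1)    {2} (size 1)  {3} (size 1)    {4} (size 1)  {5} (size 1)    {6} (size 1)  {7} (size 1)  
  chi_0          1             1               1             1               1             1               1             1             
  chi_1          1             exp(I*pi/4)     I             exp(3*I*pi/4)   -1            exp(-3*I*pi/4)  -I            exp(-I*pi/4)  
  chi_2          1             I               -1            -I              1             I               -1            -I            
  chi_3          1             exp(3*I*pi/4)   -I            exp(I*pi/4)     -1            exp(-I*pi/4)    I             exp(-3*I*pi/4)
  chi_4          1             -1              1             -1              1             -1              1             -1            
  chi_5          1             exp(-3*I*pi/4)  I             exp(-I*pi/4)    -1            exp(I*pi/4)     -I            exp(3*I*pi/4) 
  chi_6          1             -I              -1            I               1             -I              -1            I             
  chi_7          1             exp(-I*pi/4)    -I            exp(-3*I*pi/4)  -1            exp(3*I*pi/4)   I             exp(I*pi/4)   

Spot check: chi_2(0) = zeta_8^(2*0) = zeta_8^0 = 1.

Solution. Z/8Z is abelian, so all 8 irreducible complex representations are 1-dimensional. They are given by chi_k(m) = zeta_8^(k*m) for k = 0,...,7. Row orthogonality: sum_m chi_k(m) conj(chi_l(m)) = 8 * [k = l].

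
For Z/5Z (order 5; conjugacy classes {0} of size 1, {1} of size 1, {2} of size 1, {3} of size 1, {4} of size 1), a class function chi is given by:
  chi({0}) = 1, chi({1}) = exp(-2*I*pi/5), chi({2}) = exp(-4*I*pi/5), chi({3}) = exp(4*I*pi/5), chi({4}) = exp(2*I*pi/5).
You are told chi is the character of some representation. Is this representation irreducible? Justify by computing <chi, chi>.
Irreducible: <chi, chi> = 1.

Working: <chi, chi> = (1/|G|) sum_C |C| * |chi(C)|^2 = (1/5)[1*|1|^2 + 1*|exp(-2*I*pi/5)|^2 + 1*|exp(-4*I*pi/5)|^2 + 1*|exp(4*I*pi/5)|^2 + 1*|exp(2*I*pi/5)|^2]
  = (1/5)[(1) + (1) + (1) + (1) + (1)] = 5/5 = 1.
(Exp terms are combined using exp(i*s)*conj(exp(i*t)) = exp(i*(s-t)), and sums of them are collapsed using the identity that for every m > 1 the m distinct m-th roots of unity sum to 0, e.g. 1 + exp(2*I*pi/3) + exp(-2*I*pi/3) = 0.)
A character is irreducible iff <chi, chi> = 1, so this representation is irreducible.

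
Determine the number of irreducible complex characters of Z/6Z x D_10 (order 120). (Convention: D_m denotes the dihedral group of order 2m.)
48

Derivation: The number of irreducible complex representations of a finite group equals its number of conjugacy classes. For a direct product, #classes(G x H) = #classes(G) * #classes(H). Z/6Z has 6 classes (abelian), D_10 has 8 classes, so 6 * 8 = 48, so Z/6Z x D_10 (order 120) has exactly 48 irreducible complex representations.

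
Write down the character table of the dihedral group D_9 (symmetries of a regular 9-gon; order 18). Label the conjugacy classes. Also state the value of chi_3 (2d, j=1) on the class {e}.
Conjugacy classes: {e} of size 1, {r^1, r^8} of size 2, {r^2, r^7} of size 2, {r^3, r^6} of size 2, {r^4, r^5} of size 2, {s, sr, ..., sr^8} of size 9.
Character table:
  irrep \ class              {e} (size 1)  {r^1, r^8} (size 2)  {r^2, r^7} (size 2)  {r^3, r^6} (size 2)  {r^4, r^5} (size 2)  {s, sr, ..., sr^8} (size 9)
  chi_1 (triv)               1             1                    1                    1                    1                    1                          
  chi_2 (sign: r->1, s->-1)  1             1                    1                    1                    1                    -1                         
  chi_3 (2d, j=1)            2             2*cos(2*pi/9)        2*cos(4*pi/9)        -1                   -2*cos(pi/9)         0                          
  chi_4 (2d, j=2)            2             2*cos(4*pi/9)        -2*cos(pi/9)         -1                   2*cos(2*pi/9)        0                          
  chi_5 (2d, j=3)            2             -1                   -1                   2                    -1                   0                          
  chi_6 (2d, j=4)            2             -2*cos(pi/9)         2*cos(2*pi/9)        -1                   2*cos(4*pi/9)        0                          

Spot check: chi_3 (2d, j=1) on {e} = 2.

Working: D_9 has order 2*9 = 18 with 6 conjugacy classes, hence 6 irreducibles. Sum of squared dims 1 + 1 + 4 + 4 + 4 + 4 = 18 = |G|. Linear characters come from the abelianisation; the 2-dimensional irreps have character r^k -> 2*cos(2*pi*j*k/9), reflections -> 0.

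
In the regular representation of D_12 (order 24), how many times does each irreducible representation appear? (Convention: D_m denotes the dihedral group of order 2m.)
Each irreducible V_i of dimension d_i appears with multiplicity d_i, i.e. rho_reg = (direct sum over all irreducibles V_i) d_i V_i. The irreducible dimensions for D_12 are 1, 1, 1, 1, 2, 2, 2, 2, 2: 4 irreducibles of dimension 1, each with multiplicity 1; 5 irreducibles of dimension 2, each with multiplicity 2. Total dimension 4*1*1 + 5*2*2 = 24 = |G|.

Justification: General theorem: in the regular representation of a finite group G, each irreducible appears with multiplicity equal to its dimension. Check: dim(rho_reg) = sum d_i^2 = 1 + 1 + 1 + 1 + 4 + 4 + 4 + 4 + 4 = 24 = |G|.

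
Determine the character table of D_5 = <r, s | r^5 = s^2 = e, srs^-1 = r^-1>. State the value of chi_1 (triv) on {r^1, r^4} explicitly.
Conjugacy classes: {e} of size 1, {r^1, r^4} of size 2, {r^2, r^3} of size 2, {s, sr, ..., sr^4} of size 5.
Character table:
  irrep \ class              {e} (size 1)  {r^1, r^4} (size 2)  {r^2, r^3} (size 2)  {s, sr, ..., sr^4} (size 5)
  chi_1 (triv)               1             1                    1                    1                          
  chi_2 (sign: r->1, s->-1)  1             1                    1                    -1                         
  chi_3 (2d, j=1)            2             -1/2 + sqrt(5)/2     -sqrt(5)/2 - 1/2     0                          
  chi_4 (2d, j=2)            2             -sqrt(5)/2 - 1/2     -1/2 + sqrt(5)/2     0                          

Spot check: chi_1 (triv) on {r^1, r^4} = 1.

Justification: D_5 has order 2*5 = 10 with 4 conjugacy classes, hence 4 irreducibles. Sum of squared dims 1 + 1 + 4 + 4 = 10 = |G|. Linear characters come from the abelianisation; the 2-dimensional irreps have character r^k -> 2*cos(2*pi*j*k/5), reflections -> 0.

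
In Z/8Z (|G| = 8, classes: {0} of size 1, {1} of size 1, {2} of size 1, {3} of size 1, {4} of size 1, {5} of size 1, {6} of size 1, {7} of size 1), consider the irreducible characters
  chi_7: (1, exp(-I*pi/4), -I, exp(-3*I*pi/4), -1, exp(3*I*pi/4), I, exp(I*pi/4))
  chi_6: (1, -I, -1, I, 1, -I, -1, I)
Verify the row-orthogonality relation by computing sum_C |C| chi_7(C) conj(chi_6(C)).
Sum = 0; so <chi_7, chi_6> = 0 (distinct irreducibles are orthogonal).

Compute term by term over conjugacy classes (|C| * chi_7(C) * conj(chi_6(C))):
  1*(1)*conj(1) + 1*(exp(-I*pi/4))*conj(-I) + 1*(-I)*conj(-1) + 1*(exp(-3*I*pi/4))*conj(I) + 1*(-1)*conj(1) + 1*(exp(3*I*pi/4))*conj(-I) + 1*(I)*conj(-1) + 1*(exp(I*pi/4))*conj(I)
  = (1) + (exp(I*pi/4)) + (I) + (-exp(-I*pi/4)) + (-1) + (exp(-3*I*pi/4)) + (-I) + (-exp(3*I*pi/4))
  = 0.
(Exp terms are combined using exp(i*s)*conj(exp(i*t)) = exp(i*(s-t)), and sums of them are collapsed using the identity that for every m > 1 the m distinct m-th roots of unity sum to 0, e.g. 1 + exp(2*I*pi/3) + exp(-2*I*pi/3) = 0.)
Dividing by |G| = 8 gives 0/8 = 0, matching the row-orthogonality relation <chi_7, chi_6> = [chi_7 = chi_6].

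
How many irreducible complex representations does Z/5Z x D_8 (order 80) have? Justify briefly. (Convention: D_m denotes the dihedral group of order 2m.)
35

Explanation: The number of irreducible complex representations of a finite group equals its number of conjugacy classes. For a direct product, #classes(G x H) = #classes(G) * #classes(H). Z/5Z has 5 classes (abelian), D_8 has 7 classes, so 5 * 7 = 35, so Z/5Z x D_8 (order 80) has exactly 35 irreducible complex representations.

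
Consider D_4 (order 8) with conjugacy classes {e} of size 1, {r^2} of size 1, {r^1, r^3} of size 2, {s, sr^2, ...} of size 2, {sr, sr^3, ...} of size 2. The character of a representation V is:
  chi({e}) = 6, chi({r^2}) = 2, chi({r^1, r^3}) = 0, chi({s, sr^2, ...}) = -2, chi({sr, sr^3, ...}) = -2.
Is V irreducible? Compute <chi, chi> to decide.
Not irreducible (reducible): <chi, chi> = 7 > 1.

Explanation: <chi, chi> = (1/|G|) sum_C |C| * |chi(C)|^2 = (1/8)[1*|6|^2 + 1*|2|^2 + 2*|0|^2 + 2*|-2|^2 + 2*|-2|^2]
  = (1/8)[(36) + (4) + (0) + (8) + (8)] = 56/8 = 7.
A character is irreducible iff <chi, chi> = 1, so this representation is reducible.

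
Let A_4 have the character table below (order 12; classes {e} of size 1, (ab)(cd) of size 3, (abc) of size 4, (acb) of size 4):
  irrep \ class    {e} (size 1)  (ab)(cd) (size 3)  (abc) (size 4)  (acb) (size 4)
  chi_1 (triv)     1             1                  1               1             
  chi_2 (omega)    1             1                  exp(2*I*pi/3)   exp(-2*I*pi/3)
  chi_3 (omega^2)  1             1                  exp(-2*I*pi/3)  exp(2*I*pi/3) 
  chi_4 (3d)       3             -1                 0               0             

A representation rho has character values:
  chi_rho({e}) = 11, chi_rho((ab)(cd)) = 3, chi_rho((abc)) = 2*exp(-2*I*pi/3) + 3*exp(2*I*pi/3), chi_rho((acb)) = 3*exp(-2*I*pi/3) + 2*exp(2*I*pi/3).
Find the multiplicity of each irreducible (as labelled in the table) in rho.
Multiplicities: chi_1: 0, chi_2: 3, chi_3: 2, chi_4: 2.

Solution. Use <chi_rho, chi> = (1/|G|) sum_C |C| * chi_rho(C) * conj(chi(C)) with |G| = 12 for each irreducible chi in the table:
  <chi_rho, chi_1> = (1/12)[1*(11)*conj(1) + 3*(3)*conj(1) + 4*(2*exp(-2*I*pi/3) + 3*exp(2*I*pi/3))*conj(1) + 4*(3*exp(-2*I*pi/3) + 2*exp(2*I*pi/3))*conj(1)]
      = (1/12)[(11) + (9) + (8*exp(-2*I*pi/3) + 12*exp(2*I*pi/3)) + (12*exp(-2*I*pi/3) + 8*exp(2*I*pi/3))] = 0/12 = 0
  <chi_rho, chi_2> = (1/12)[1*(11)*conj(1) + 3*(3)*conj(1) + 4*(2*exp(-2*I*pi/3) + 3*exp(2*I*pi/3))*conj(exp(2*I*pi/3)) + 4*(3*exp(-2*I*pi/3) + 2*exp(2*I*pi/3))*conj(exp(-2*I*pi/3))]
      = (1/12)[(11) + (9) + (12 + 8*exp(2*I*pi/3)) + (12 + 8*exp(-2*I*pi/3))] = 36/12 = 3
  <chi_rho, chi_3> = (1/12)[1*(11)*conj(1) + 3*(3)*conj(1) + 4*(2*exp(-2*I*pi/3) + 3*exp(2*I*pi/3))*conj(exp(-2*I*pi/3)) + 4*(3*exp(-2*I*pi/3) + 2*exp(2*I*pi/3))*conj(exp(2*I*pi/3))]
      = (1/12)[(11) + (9) + (8 + 12*exp(-2*I*pi/3)) + (8 + 12*exp(2*I*pi/3))] = 24/12 = 2
  <chi_rho, chi_4> = (1/12)[1*(11)*conj(3) + 3*(3)*conj(-1) + 4*(2*exp(-2*I*pi/3) + 3*exp(2*I*pi/3))*conj(0) + 4*(3*exp(-2*I*pi/3) + 2*exp(2*I*pi/3))*conj(0)]
      = (1/12)[(33) + (-9) + (0) + (0)] = 24/12 = 2
(Exp terms are combined using exp(i*s)*conj(exp(i*t)) = exp(i*(s-t)), and sums of them are collapsed using the identity that for every m > 1 the m distinct m-th roots of unity sum to 0, e.g. 1 + exp(2*I*pi/3) + exp(-2*I*pi/3) = 0.)
Dimension check: dim(rho) = sum (mult * dim) = 0*1 + 3*1 + 2*1 + 2*3 = 11 = chi_rho(e) = 11.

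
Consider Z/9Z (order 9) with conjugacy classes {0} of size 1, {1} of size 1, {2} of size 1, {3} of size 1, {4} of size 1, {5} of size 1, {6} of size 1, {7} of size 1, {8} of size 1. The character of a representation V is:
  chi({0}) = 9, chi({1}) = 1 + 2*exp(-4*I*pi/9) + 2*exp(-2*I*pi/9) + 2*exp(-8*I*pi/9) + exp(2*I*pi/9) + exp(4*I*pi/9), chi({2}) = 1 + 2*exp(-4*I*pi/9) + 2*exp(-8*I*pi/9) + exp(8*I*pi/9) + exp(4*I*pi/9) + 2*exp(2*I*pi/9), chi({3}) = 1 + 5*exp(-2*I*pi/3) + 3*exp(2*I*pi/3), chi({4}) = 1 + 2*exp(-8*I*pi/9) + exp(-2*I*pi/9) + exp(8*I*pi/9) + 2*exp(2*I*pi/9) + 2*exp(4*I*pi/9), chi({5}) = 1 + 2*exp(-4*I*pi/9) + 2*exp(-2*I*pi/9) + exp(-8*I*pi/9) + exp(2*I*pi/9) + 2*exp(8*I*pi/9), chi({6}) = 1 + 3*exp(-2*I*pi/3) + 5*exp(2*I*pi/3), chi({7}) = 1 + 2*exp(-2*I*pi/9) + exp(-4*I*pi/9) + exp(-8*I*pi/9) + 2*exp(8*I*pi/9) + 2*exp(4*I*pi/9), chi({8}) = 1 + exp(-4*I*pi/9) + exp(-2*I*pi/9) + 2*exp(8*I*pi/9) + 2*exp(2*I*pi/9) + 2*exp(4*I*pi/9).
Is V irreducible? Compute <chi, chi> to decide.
Not irreducible (reducible): <chi, chi> = 15 > 1.

Solution. <chi, chi> = (1/|G|) sum_C |C| * |chi(C)|^2 = (1/9)[1*|9|^2 + 1*|1 + 2*exp(-4*I*pi/9) + 2*exp(-2*I*pi/9) + 2*exp(-8*I*pi/9) + exp(2*I*pi/9) + exp(4*I*pi/9)|^2 + 1*|1 + 2*exp(-4*I*pi/9) + 2*exp(-8*I*pi/9) + exp(8*I*pi/9) + exp(4*I*pi/9) + 2*exp(2*I*pi/9)|^2 + 1*|1 + 5*exp(-2*I*pi/3) + 3*exp(2*I*pi/3)|^2 + 1*|1 + 2*exp(-8*I*pi/9) + exp(-2*I*pi/9) + exp(8*I*pi/9) + 2*exp(2*I*pi/9) + 2*exp(4*I*pi/9)|^2 + 1*|1 + 2*exp(-4*I*pi/9) + 2*exp(-2*I*pi/9) + exp(-8*I*pi/9) + exp(2*I*pi/9) + 2*exp(8*I*pi/9)|^2 + 1*|1 + 3*exp(-2*I*pi/3) + 5*exp(2*I*pi/3)|^2 + 1*|1 + 2*exp(-2*I*pi/9) + exp(-4*I*pi/9) + exp(-8*I*pi/9) + 2*exp(8*I*pi/9) + 2*exp(4*I*pi/9)|^2 + 1*|1 + exp(-4*I*pi/9) + exp(-2*I*pi/9) + 2*exp(8*I*pi/9) + 2*exp(2*I*pi/9) + 2*exp(4*I*pi/9)|^2]
  = (1/9)[(81) + (15 + 9*exp(-4*I*pi/9) + 10*exp(-2*I*pi/3) + 8*exp(-2*I*pi/9) + 6*exp(-8*I*pi/9) + 6*exp(8*I*pi/9) + 8*exp(2*I*pi/9) + 10*exp(2*I*pi/3) + 9*exp(4*I*pi/9)) + (15 + 10*exp(-2*I*pi/3) + 8*exp(-4*I*pi/9) + 6*exp(-2*I*pi/9) + 9*exp(-8*I*pi/9) + 9*exp(8*I*pi/9) + 6*exp(2*I*pi/9) + 8*exp(4*I*pi/9) + 10*exp(2*I*pi/3)) + (12) + (15 + 10*exp(-2*I*pi/3) + 6*exp(-4*I*pi/9) + 9*exp(-2*I*pi/9) + 8*exp(-8*I*pi/9) + 8*exp(8*I*pi/9) + 9*exp(2*I*pi/9) + 6*exp(4*I*pi/9) + 10*exp(2*I*pi/3)) + (15 + 10*exp(-2*I*pi/3) + 6*exp(-4*I*pi/9) + 9*exp(-2*I*pi/9) + 8*exp(-8*I*pi/9) + 8*exp(8*I*pi/9) + 9*exp(2*I*pi/9) + 6*exp(4*I*pi/9) + 10*exp(2*I*pi/3)) + (12) + (15 + 10*exp(-2*I*pi/3) + 8*exp(-4*I*pi/9) + 6*exp(-2*I*pi/9) + 9*exp(-8*I*pi/9) + 9*exp(8*I*pi/9) + 6*exp(2*I*pi/9) + 8*exp(4*I*pi/9) + 10*exp(2*I*pi/3)) + (15 + 9*exp(-4*I*pi/9) + 10*exp(-2*I*pi/3) + 8*exp(-2*I*pi/9) + 6*exp(-8*I*pi/9) + 6*exp(8*I*pi/9) + 8*exp(2*I*pi/9) + 10*exp(2*I*pi/3) + 9*exp(4*I*pi/9))] = 135/9 = 15.
(Exp terms are combined using exp(i*s)*conj(exp(i*t)) = exp(i*(s-t)), and sums of them are collapsed using the identity that for every m > 1 the m distinct m-th roots of unity sum to 0, e.g. 1 + exp(2*I*pi/3) + exp(-2*I*pi/3) = 0.)
A character is irreducible iff <chi, chi> = 1, so this representation is reducible.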